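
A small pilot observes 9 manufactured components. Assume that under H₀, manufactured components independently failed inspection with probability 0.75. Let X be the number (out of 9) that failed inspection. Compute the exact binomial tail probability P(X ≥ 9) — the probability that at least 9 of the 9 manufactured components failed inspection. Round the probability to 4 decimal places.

X is binomial with n = 9 and p = 0.75.
P(X ≥ 9) = C(9,9)·0.75^9·0.25^0.
= 0.075085 = 0.0751.

P = 0.0751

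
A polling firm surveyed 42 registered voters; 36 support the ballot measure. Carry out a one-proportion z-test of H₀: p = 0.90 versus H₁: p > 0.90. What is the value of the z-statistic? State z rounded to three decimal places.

The sample proportion is 36/42 = 0.85714.
Under H₀, SE = √(p₀(1−p₀)/n) = √(0.90·0.10/42) = √0.002142857 = 0.046291.
z = (p̂ − p₀)/SE = (0.85714 − 0.90)/0.046291 = -0.926.

z = -0.926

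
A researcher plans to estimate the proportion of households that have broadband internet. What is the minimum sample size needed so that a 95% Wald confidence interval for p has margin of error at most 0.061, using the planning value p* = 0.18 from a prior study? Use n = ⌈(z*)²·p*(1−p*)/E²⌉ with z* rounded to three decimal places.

The 95% critical value is z* = 1.960.
p*(1−p*) = 0.1476.
(z*)²·p*(1−p*)/E² = 3.841600·0.1476/0.003721 = 152.384.
Rounding up, n = 153.

n = 153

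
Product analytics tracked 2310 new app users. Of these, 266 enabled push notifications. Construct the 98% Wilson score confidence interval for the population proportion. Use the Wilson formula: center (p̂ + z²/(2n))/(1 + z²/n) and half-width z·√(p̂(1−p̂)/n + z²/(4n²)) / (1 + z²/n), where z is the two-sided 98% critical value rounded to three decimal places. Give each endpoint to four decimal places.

(0.1006, 0.1315)

Here p̂ = 266/2310 = 0.11515 and z = 2.326 (z² = 5.410276).
Denominator 1 + z²/n = 1 + 5.410276/2310 = 1.002342.
Adjusted center: (0.11515 + z²/(2n))/1.002342 = 0.11605.
Radicand: p̂(1−p̂)/n + z²/(4n²) = 0.000044109 + 0.000000253 = 0.000044362.
Half-width = 2.326·√0.000044362/1.002342 = 0.01546.
Interval: 0.11605 ± 0.01546 → (0.1006, 0.1315).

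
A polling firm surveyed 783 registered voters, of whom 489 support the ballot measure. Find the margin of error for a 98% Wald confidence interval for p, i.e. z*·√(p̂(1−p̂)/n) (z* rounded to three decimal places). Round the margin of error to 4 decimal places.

ME = 0.0403

Sample proportion p̂ = 489/783 = 0.62452.
SE = √(p̂(1−p̂)/n) = √(0.234495/783) = 0.017306.
The 98% critical value is z* = 2.326.
Margin of error = z*·SE = 2.326 × 0.017306 = 0.0403.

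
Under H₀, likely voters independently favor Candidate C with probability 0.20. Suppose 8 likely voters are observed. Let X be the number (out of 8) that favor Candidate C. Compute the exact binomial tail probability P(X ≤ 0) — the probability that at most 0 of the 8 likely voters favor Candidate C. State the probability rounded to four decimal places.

X is binomial with n = 8 and p = 0.20.
P(X ≤ 0) = C(8,0)·0.20^0·0.80^8.
= 0.167772 = 0.1678.

P = 0.1678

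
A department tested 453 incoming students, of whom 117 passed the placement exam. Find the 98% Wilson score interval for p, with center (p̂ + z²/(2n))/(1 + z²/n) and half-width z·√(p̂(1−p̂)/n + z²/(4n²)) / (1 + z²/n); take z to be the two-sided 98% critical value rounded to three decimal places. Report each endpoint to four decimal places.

(0.2135, 0.3088)

p̂ = 117/453 = 0.25828; z = 2.326, so z² = 5.410276.
Denominator 1 + z²/n = 1 + 5.410276/453 = 1.011943.
Center = (0.25828 + 0.005972)/1.011943 = 0.26113.
Radicand: p̂(1−p̂)/n + z²/(4n²) = 0.000422893 + 0.000006591 = 0.000429484.
Half-width = z·√(radicand)/denom = 2.326·0.020724/1.011943 = 0.04764.
Interval: 0.26113 ± 0.04764 → (0.2135, 0.3088).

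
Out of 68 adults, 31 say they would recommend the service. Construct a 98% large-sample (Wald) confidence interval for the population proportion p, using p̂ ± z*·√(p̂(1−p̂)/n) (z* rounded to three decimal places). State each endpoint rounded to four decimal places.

Sample proportion p̂ = 31/68 = 0.45588.
SE(p̂) = √(0.45588·0.54412/68) = 0.060397.
z* = 2.326 at the 98% level.
Margin = 2.326·0.060397 = 0.14048.
So the interval runs from 0.3154 to 0.5964.

(0.3154, 0.5964)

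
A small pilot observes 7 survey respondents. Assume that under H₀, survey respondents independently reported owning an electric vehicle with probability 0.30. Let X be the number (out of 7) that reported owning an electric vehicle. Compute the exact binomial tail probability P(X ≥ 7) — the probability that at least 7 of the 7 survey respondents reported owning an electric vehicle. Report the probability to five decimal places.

P = 0.00022

X is binomial with n = 7 and p = 0.30.
P(X ≥ 7) = C(7,7)·0.30^7·0.70^0.
= 0.000219 = 0.00022.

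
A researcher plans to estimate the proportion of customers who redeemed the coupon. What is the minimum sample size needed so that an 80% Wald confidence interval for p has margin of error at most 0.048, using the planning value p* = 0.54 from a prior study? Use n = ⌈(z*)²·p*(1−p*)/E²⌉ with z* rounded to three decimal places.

n = 178

The 80% critical value is z* = 1.282.
p*(1−p*) = 0.54·0.46 = 0.2484.
Required n before rounding: 1.643524 × 0.2484 / 0.048² = 177.192.
Rounding up, n = 178.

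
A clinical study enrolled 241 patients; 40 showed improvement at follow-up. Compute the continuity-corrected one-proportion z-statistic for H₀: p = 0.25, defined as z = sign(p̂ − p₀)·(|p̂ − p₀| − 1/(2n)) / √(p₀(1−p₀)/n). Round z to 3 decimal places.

Sample proportion p̂ = 40/241 = 0.16598. p̂ − p₀ = -0.084025.
Continuity correction 1/(2n) = 1/482 = 0.002075.
Corrected numerator: |-0.084025| − 0.002075 = 0.081950.
SE₀ = √(0.25·0.75/241) = 0.027893.
z = −0.081950/0.027893 = -2.938.

z = -2.938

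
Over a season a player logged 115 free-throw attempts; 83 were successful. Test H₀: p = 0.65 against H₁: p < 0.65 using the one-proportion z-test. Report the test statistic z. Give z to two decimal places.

z = 1.61

With x = 83 successes in n = 115, p̂ = 0.72174.
Under H₀, SE = √(p₀(1−p₀)/n) = √(0.65·0.35/115) = √0.001978261 = 0.044478.
z = (0.72174 − 0.65)/0.044478 = 0.07174/0.044478 = 1.61.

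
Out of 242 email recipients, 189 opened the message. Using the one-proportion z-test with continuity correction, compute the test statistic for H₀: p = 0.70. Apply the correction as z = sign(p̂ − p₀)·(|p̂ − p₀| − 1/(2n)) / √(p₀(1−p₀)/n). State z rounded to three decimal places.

z = 2.679

p̂ = 189/242 = 0.78099. p̂ − p₀ = 0.080992.
1/(2n) = 0.002066.
Corrected numerator: |0.080992| − 0.002066 = 0.078926.
SE₀ = √(0.70·0.30/242) = 0.029458.
z = +0.078926/0.029458 = 2.679.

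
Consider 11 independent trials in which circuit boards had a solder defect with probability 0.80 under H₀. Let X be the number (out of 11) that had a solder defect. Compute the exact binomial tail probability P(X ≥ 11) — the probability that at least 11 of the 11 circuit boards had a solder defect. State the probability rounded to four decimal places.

P = 0.0859

X ~ Binomial(n=11, p=0.80).
P(X ≥ 11) = C(11,11)·0.80^11·0.20^0.
= 0.085899 = 0.0859.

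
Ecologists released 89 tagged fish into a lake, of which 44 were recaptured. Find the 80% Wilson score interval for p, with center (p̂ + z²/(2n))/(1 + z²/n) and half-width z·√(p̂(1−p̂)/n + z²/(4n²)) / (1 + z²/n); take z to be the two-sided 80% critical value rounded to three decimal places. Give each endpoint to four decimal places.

(0.4272, 0.5618)

p̂ = 44/89 = 0.49438; z = 1.282, so z² = 1.643524.
1 + z²/n = 1.018467.
Adjusted center: (0.49438 + z²/(2n))/1.018467 = 0.49448.
Radicand: p̂(1−p̂)/n + z²/(4n²) = 0.002808634 + 0.000051872 = 0.002860506.
Half-width = 1.282·√0.002860506/1.018467 = 0.06732.
CI: 0.49448 ± 0.06732 = (0.4272, 0.5618).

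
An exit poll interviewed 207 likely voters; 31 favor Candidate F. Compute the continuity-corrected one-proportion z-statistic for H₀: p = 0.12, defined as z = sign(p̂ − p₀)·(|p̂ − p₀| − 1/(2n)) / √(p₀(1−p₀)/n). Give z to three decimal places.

The sample proportion is 31/207 = 0.14976. p̂ − p₀ = 0.029758.
Continuity correction 1/(2n) = 1/414 = 0.002415.
Corrected numerator: |0.029758| − 0.002415 = 0.027343.
SE₀ = √(0.12·0.88/207) = 0.022586.
z = +0.027343/0.022586 = 1.211.

z = 1.211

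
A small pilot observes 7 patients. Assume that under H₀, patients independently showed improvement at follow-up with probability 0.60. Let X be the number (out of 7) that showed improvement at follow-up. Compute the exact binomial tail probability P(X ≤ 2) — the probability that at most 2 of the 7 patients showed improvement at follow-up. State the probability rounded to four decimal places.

X ~ Binomial(n=7, p=0.60).
P(X ≤ 2) = C(7,0)·0.60^0·0.40^7 + C(7,1)·0.60^1·0.40^6 + C(7,2)·0.60^2·0.40^5.
= 0.001638 + 0.017203 + 0.077414 = 0.0963.

P = 0.0963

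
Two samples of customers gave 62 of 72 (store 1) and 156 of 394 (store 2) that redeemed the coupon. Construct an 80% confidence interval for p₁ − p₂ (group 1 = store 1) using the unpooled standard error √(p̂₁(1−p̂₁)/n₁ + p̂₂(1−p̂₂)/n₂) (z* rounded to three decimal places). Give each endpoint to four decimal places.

p̂₁ = 0.86111, p̂₂ = 0.39594, so the observed difference is 0.46517.
Unpooled SE = √(p̂₁(1−p̂₁)/n₁ + p̂₂(1−p̂₂)/n₂) = √(0.001661094 + 0.000607034) = 0.047625.
For 80% confidence, z* = 1.282. Margin = 1.282·0.047625 = 0.06106.
Interval: 0.46517 ± 0.06106 → (0.4041, 0.5262).

(0.4041, 0.5262)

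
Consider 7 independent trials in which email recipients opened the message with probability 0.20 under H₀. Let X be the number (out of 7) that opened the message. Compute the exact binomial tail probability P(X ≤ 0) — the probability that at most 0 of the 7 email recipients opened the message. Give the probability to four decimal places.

P = 0.2097

X ~ Binomial(n=7, p=0.20).
P(X ≤ 0) = C(7,0)·0.20^0·0.80^7.
= 0.209715 = 0.2097.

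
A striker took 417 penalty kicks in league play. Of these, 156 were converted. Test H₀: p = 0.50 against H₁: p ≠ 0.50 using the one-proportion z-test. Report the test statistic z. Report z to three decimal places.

z = -5.142

Sample proportion p̂ = 156/417 = 0.37410.
SE₀ = √(0.50·0.50/417) = 0.024485.
z = (0.37410 − 0.50)/0.024485 = -0.12590/0.024485 = -5.142.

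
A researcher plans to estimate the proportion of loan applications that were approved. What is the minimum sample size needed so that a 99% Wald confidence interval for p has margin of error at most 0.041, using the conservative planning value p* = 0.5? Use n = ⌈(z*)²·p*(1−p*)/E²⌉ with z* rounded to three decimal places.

z* = 2.576 at the 99% level.
p*(1−p*) = 0.50·0.50 = 0.2500.
(z*)²·p*(1−p*)/E² = 6.635776·0.2500/0.001681 = 986.879.
Rounding up, n = 987.

n = 987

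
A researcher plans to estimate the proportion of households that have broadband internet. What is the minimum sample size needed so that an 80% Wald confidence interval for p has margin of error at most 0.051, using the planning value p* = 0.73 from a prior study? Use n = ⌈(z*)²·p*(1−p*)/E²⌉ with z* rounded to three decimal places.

n = 125

z* = 1.282 at the 80% level.
p*(1−p*) = 0.1971.
(z*)²·p*(1−p*)/E² = 1.643524·0.1971/0.002601 = 124.544.
Rounding up, n = 125.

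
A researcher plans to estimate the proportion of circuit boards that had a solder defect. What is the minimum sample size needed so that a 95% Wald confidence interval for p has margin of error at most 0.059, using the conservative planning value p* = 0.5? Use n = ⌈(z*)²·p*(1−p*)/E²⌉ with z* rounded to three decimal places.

For 95% confidence, z* = 1.960.
p*(1−p*) = 0.50·0.50 = 0.2500.
(z*)²·p*(1−p*)/E² = 3.841600·0.2500/0.003481 = 275.898.
Rounding up, n = 276.

n = 276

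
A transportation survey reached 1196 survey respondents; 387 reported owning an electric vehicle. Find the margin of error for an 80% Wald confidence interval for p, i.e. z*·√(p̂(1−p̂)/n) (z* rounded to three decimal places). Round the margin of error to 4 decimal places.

ME = 0.0173

p̂ = 387/1196 = 0.32358.
SE(p̂) = √(0.32358·0.67642/1196) = 0.013528.
The 80% critical value is z* = 1.282.
Margin of error = z*·SE = 1.282 × 0.013528 = 0.0173.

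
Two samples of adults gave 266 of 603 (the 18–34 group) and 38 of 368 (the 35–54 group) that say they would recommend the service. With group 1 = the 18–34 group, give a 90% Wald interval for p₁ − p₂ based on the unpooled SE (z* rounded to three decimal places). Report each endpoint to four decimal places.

(0.2956, 0.3801)

p̂₁ = 266/603 = 0.44113, p̂₂ = 38/368 = 0.10326; p̂₁ − p̂₂ = 0.33787.
SE = √(0.000408846 + 0.000251625) = √0.000660471 = 0.025700.
For 90% confidence, z* = 1.645. Margin = 1.645·0.025700 = 0.04228.
CI: 0.33787 ± 0.04228 = (0.2956, 0.3801).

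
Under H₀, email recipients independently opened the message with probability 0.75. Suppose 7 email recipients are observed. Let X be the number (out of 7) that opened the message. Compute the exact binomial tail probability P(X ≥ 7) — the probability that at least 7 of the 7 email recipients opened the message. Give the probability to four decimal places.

P = 0.1335

X ~ Binomial(n=7, p=0.75).
P(X ≥ 7) = C(7,7)·0.75^7·0.25^0.
= 0.133484 = 0.1335.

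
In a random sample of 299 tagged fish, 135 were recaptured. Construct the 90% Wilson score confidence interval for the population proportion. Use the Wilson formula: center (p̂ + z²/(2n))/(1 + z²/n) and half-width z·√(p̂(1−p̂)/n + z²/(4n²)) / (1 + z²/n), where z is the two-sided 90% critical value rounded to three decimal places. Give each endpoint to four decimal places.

Here p̂ = 135/299 = 0.45151 and z = 1.645 (z² = 2.706025).
Denominator 1 + z²/n = 1 + 2.706025/299 = 1.009050.
Adjusted center: (0.45151 + z²/(2n))/1.009050 = 0.45194.
Radicand: p̂(1−p̂)/n + z²/(4n²) = 0.000828255 + 0.000007567 = 0.000835822.
Half-width = z·√(radicand)/denom = 1.645·0.028911/1.009050 = 0.04713.
So the interval runs from 0.4048 to 0.4991.

(0.4048, 0.4991)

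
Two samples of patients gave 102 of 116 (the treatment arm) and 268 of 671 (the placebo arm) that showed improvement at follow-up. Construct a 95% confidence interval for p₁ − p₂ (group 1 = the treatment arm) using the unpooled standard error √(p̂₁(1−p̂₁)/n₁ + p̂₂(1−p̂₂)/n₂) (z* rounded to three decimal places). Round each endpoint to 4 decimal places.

p̂₁ = 102/116 = 0.87931, p̂₂ = 268/671 = 0.39940; p̂₁ − p̂₂ = 0.47991.
Unpooled SE = √(p̂₁(1−p̂₁)/n₁ + p̂₂(1−p̂₂)/n₂) = √(0.000914859 + 0.000357497) = 0.035670.
The 95% critical value is z* = 1.960. Margin = 1.960·0.035670 = 0.06991.
Interval: 0.47991 ± 0.06991 → (0.4100, 0.5498).

(0.4100, 0.5498)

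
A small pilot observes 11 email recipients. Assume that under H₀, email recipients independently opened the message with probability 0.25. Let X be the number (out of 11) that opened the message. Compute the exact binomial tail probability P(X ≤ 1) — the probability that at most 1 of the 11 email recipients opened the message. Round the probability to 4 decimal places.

X ~ Binomial(n=11, p=0.25).
P(X ≤ 1) = C(11,0)·0.25^0·0.75^11 + C(11,1)·0.25^1·0.75^10.
= 0.042235 + 0.154862 = 0.1971.

P = 0.1971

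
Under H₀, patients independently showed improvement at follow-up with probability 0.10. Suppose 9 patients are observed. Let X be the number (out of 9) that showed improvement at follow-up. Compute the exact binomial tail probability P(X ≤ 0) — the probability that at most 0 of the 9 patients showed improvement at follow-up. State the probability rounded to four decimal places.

X ~ Binomial(n=9, p=0.10).
P(X ≤ 0) = C(9,0)·0.10^0·0.90^9.
= 0.387420 = 0.3874.

P = 0.3874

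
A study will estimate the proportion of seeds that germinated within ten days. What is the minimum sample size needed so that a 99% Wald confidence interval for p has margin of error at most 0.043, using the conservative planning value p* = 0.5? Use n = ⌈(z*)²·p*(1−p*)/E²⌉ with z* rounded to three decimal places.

z* = 2.576 at the 99% level.
p*(1−p*) = 0.50·0.50 = 0.2500.
(z*)²·p*(1−p*)/E² = 6.635776·0.2500/0.001849 = 897.211.
⌈897.211⌉ = 898.

n = 898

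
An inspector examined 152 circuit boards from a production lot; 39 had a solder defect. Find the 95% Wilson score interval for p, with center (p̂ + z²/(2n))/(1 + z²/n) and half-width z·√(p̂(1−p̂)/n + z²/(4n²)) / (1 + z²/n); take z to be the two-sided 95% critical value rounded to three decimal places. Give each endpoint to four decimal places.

Here p̂ = 39/152 = 0.25658 and z = 1.960 (z² = 3.841600).
1 + z²/n = 1.025274.
Center = (0.25658 + 0.012637)/1.025274 = 0.26258.
Radicand: p̂(1−p̂)/n + z²/(4n²) = 0.001254909 + 0.000041569 = 0.001296478.
Half-width = z·√(radicand)/denom = 1.960·0.036007/1.025274 = 0.06883.
CI: 0.26258 ± 0.06883 = (0.1937, 0.3314).

(0.1937, 0.3314)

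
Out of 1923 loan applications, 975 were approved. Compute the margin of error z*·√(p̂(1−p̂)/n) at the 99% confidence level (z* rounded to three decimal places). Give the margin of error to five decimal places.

ME = 0.02937

p̂ = 975/1923 = 0.50702.
SE(p̂) = √(0.50702·0.49298/1923) = 0.011401.
z* = 2.576 at the 99% level.
Margin of error = z*·SE = 2.576 × 0.011401 = 0.02937.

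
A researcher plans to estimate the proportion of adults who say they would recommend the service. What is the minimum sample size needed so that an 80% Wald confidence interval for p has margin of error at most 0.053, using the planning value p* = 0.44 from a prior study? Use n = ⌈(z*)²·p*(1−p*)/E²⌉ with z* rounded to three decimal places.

For 80% confidence, z* = 1.282.
p*(1−p*) = 0.44·0.56 = 0.2464.
Required n before rounding: 1.643524 × 0.2464 / 0.053² = 144.167.
Rounding up, n = 145.

n = 145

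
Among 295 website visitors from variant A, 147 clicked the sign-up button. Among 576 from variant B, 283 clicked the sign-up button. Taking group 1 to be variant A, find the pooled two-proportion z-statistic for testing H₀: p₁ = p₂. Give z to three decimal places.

z = 0.195

p̂₁ = 147/295 = 0.49831, p̂₂ = 283/576 = 0.49132.
Pooled p̂ = (147+283)/(295+576) = 430/871 = 0.49369.
SE = √[p̂(1−p̂)(1/n₁+1/n₂)] = √[0.49369·0.50631·(1/295+1/576)] ≈ 0.035795.
z = (p̂₁ − p̂₂)/SE = (0.49831 − 0.49132)/0.035795 = 0.00699/0.035795 = 0.195.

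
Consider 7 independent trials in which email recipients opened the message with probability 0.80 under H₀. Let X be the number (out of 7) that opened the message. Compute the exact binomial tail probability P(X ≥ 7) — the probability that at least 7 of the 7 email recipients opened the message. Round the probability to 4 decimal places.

X is binomial with n = 7 and p = 0.80.
P(X ≥ 7) = C(7,7)·0.80^7·0.20^0.
= 0.209715 = 0.2097.

P = 0.2097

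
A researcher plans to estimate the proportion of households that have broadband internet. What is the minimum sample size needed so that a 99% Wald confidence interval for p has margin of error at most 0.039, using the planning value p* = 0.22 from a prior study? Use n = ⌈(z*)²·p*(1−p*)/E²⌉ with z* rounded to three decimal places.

n = 749

The 99% critical value is z* = 2.576.
p*(1−p*) = 0.1716.
(z*)²·p*(1−p*)/E² = 6.635776·0.1716/0.001521 = 748.652.
⌈748.652⌉ = 749.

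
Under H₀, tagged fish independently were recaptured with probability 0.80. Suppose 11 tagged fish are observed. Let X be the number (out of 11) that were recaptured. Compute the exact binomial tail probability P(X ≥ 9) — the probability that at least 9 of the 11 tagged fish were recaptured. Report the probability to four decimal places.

P = 0.6174

X ~ Binomial(n=11, p=0.80).
P(X ≥ 9) = C(11,9)·0.80^9·0.20^2 + C(11,10)·0.80^10·0.20^1 + C(11,11)·0.80^11·0.20^0.
= 0.295279 + 0.236223 + 0.085899 = 0.6174.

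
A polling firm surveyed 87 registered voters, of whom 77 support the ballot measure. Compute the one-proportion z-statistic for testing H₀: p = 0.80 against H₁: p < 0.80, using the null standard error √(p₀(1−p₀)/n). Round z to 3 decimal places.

p̂ = 77/87 = 0.88506.
SE₀ = √(0.80·0.20/87) = 0.042885.
Test statistic: z = 0.08506/0.042885 = 1.983.

z = 1.983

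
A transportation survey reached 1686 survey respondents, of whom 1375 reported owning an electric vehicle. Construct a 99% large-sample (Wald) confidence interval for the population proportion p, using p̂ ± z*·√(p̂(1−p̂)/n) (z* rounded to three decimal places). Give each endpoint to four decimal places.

Sample proportion p̂ = 1375/1686 = 0.81554.
Standard error of p̂: √(0.150435/1686) = √0.000089226 = 0.009446.
The 99% critical value is z* = 2.576.
Margin of error: 2.576 × 0.009446 = 0.02433.
So the interval runs from 0.7912 to 0.8399.

(0.7912, 0.8399)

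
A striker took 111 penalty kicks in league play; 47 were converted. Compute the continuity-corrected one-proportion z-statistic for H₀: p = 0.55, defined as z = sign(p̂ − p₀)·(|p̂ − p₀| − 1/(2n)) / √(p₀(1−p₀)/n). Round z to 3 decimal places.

The sample proportion is 47/111 = 0.42342. p̂ − p₀ = -0.126577.
Continuity correction 1/(2n) = 1/222 = 0.004505.
Corrected numerator: |-0.126577| − 0.004505 = 0.122072.
SE₀ = √(0.55·0.45/111) = 0.047220.
z = (−)0.122072/0.047220 = -2.585.

z = -2.585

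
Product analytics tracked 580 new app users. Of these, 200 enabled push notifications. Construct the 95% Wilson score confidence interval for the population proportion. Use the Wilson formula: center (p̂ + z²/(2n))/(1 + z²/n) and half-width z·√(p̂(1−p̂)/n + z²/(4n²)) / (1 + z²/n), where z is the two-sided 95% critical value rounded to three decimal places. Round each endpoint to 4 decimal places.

Here p̂ = 200/580 = 0.34483 and z = 1.960 (z² = 3.841600).
Denominator 1 + z²/n = 1 + 3.841600/580 = 1.006623.
Center = (0.34483 + 0.003312)/1.006623 = 0.34585.
Radicand: p̂(1−p̂)/n + z²/(4n²) = 0.000389520 + 0.000002855 = 0.000392375.
Half-width = 1.960·√0.000392375/1.006623 = 0.03857.
Interval: 0.34585 ± 0.03857 → (0.3073, 0.3844).

(0.3073, 0.3844)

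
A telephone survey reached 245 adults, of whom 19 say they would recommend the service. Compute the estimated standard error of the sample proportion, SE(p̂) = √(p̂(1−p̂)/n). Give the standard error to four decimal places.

SE = 0.0171

Sample proportion p̂ = 19/245 = 0.07755.
p̂(1−p̂) = 0.07755·0.92245 = 0.071536.
SE = √(0.071536/245) = 0.0171.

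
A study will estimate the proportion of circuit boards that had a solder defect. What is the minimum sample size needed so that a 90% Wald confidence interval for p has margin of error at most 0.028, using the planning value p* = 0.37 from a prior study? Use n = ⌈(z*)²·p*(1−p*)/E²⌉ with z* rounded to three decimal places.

n = 805

z* = 1.645 at the 90% level.
p*(1−p*) = 0.2331.
Required n before rounding: 2.706025 × 0.2331 / 0.028² = 804.559.
Rounding up, n = 805.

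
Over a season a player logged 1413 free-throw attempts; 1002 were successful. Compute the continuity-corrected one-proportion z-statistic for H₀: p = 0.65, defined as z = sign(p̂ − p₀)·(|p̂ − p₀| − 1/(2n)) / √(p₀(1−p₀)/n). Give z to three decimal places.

z = 4.632

With x = 1002 successes in n = 1413, p̂ = 0.70913. p̂ − p₀ = 0.059130.
Continuity correction 1/(2n) = 1/2826 = 0.000354.
Corrected numerator: |0.059130| − 0.000354 = 0.058776.
Null standard error: √(0.65·0.35/1413) = √0.000161005 = 0.012689.
z = (+)0.058776/0.012689 = 4.632.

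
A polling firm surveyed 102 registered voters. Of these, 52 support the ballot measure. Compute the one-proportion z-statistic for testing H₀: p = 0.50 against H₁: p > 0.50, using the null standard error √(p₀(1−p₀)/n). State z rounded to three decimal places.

z = 0.198

Sample proportion p̂ = 52/102 = 0.50980.
Null standard error: √(0.50·0.50/102) = √0.002450980 = 0.049507.
Test statistic: z = 0.00980/0.049507 = 0.198.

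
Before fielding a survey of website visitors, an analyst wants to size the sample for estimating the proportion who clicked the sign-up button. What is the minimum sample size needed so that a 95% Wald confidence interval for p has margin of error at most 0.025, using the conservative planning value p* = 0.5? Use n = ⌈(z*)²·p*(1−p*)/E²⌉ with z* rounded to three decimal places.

n = 1537

For 95% confidence, z* = 1.960.
p*(1−p*) = 0.2500.
(z*)²·p*(1−p*)/E² = 3.841600·0.2500/0.000625 = 1536.640.
Rounding up, n = 1537.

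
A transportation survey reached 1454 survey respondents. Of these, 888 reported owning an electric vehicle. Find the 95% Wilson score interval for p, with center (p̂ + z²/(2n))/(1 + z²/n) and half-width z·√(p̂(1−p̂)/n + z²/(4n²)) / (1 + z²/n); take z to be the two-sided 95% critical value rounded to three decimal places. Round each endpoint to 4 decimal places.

Here p̂ = 888/1454 = 0.61073 and z = 1.960 (z² = 3.841600).
1 + z²/n = 1.002642.
Center = (0.61073 + 0.001321)/1.002642 = 0.61044.
Radicand: p̂(1−p̂)/n + z²/(4n²) = 0.000163507 + 0.000000454 = 0.000163961.
Half-width = z·√(radicand)/denom = 1.960·0.012805/1.002642 = 0.02503.
CI: 0.61044 ± 0.02503 = (0.5854, 0.6355).

(0.5854, 0.6355)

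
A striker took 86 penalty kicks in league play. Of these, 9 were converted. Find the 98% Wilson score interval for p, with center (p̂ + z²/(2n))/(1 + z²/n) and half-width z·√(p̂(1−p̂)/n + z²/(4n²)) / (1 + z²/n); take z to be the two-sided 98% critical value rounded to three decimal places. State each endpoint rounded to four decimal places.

Here p̂ = 9/86 = 0.10465 and z = 2.326 (z² = 5.410276).
1 + z²/n = 1.062910.
Adjusted center: (0.10465 + z²/(2n))/1.062910 = 0.12805.
Radicand: p̂(1−p̂)/n + z²/(4n²) = 0.001089527 + 0.000182878 = 0.001272405.
Half-width = 2.326·√0.001272405/1.062910 = 0.07806.
Interval: 0.12805 ± 0.07806 → (0.0500, 0.2061).

(0.0500, 0.2061)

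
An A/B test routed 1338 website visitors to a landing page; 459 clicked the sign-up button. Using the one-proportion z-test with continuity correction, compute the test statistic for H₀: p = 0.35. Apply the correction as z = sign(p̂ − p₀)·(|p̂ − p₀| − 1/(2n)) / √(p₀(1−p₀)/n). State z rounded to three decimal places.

Sample proportion p̂ = 459/1338 = 0.34305. p̂ − p₀ = -0.006951.
1/(2n) = 0.000374.
Corrected numerator: |-0.006951| − 0.000374 = 0.006577.
SE₀ = √(0.35·0.65/1338) = 0.013040.
z = −0.006577/0.013040 = -0.504.

z = -0.504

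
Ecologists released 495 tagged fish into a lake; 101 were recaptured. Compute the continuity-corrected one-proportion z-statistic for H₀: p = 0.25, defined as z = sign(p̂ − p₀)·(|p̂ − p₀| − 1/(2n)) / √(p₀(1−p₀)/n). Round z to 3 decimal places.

z = -2.310

With x = 101 successes in n = 495, p̂ = 0.20404. p̂ − p₀ = -0.045960.
1/(2n) = 0.001010.
Corrected numerator: |-0.045960| − 0.001010 = 0.044950.
Under H₀, SE = √(p₀(1−p₀)/n) = √(0.25·0.75/495) = √0.000378788 = 0.019462.
z = −0.044950/0.019462 = -2.310.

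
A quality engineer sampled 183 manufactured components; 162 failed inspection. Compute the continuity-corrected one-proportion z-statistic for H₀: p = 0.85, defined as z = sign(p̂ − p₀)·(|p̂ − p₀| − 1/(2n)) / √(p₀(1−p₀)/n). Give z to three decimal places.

z = 1.232

With x = 162 successes in n = 183, p̂ = 0.88525. p̂ − p₀ = 0.035246.
1/(2n) = 0.002732.
Corrected numerator: |0.035246| − 0.002732 = 0.032514.
Null standard error: √(0.85·0.15/183) = √0.000696721 = 0.026395.
z = +0.032514/0.026395 = 1.232.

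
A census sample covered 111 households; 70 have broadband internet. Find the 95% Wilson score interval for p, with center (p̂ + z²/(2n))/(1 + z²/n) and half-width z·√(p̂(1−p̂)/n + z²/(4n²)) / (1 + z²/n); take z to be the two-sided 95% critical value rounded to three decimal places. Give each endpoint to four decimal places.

p̂ = 70/111 = 0.63063; z = 1.960, so z² = 3.841600.
1 + z²/n = 1.034609.
Adjusted center: (0.63063 + z²/(2n))/1.034609 = 0.62626.
Radicand: p̂(1−p̂)/n + z²/(4n²) = 0.002098519 + 0.000077948 = 0.002176467.
Half-width = 1.960·√0.002176467/1.034609 = 0.08838.
Interval: 0.62626 ± 0.08838 → (0.5379, 0.7146).

(0.5379, 0.7146)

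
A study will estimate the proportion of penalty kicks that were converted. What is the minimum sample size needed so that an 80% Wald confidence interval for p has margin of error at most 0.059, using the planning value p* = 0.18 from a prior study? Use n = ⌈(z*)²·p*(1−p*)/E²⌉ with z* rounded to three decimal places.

n = 70

For 80% confidence, z* = 1.282.
p*(1−p*) = 0.18·0.82 = 0.1476.
Required n before rounding: 1.643524 × 0.1476 / 0.059² = 69.688.
Rounding up, n = 70.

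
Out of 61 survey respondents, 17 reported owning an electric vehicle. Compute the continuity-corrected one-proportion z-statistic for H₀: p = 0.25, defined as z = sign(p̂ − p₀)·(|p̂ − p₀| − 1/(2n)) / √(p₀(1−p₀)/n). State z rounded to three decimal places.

z = 0.370

Sample proportion p̂ = 17/61 = 0.27869. p̂ − p₀ = 0.028689.
1/(2n) = 0.008197.
Corrected numerator: |0.028689| − 0.008197 = 0.020492.
Under H₀, SE = √(p₀(1−p₀)/n) = √(0.25·0.75/61) = √0.003073770 = 0.055442.
z = +0.020492/0.055442 = 0.370.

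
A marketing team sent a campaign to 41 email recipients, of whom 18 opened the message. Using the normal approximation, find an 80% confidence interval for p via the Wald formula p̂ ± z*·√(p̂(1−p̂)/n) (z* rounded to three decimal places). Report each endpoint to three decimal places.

(0.340, 0.538)

With x = 18 successes in n = 41, p̂ = 0.43902.
Standard error of p̂: √(0.246282/41) = √0.006006877 = 0.077504.
For 80% confidence, z* = 1.282.
Margin of error: 1.282 × 0.077504 = 0.09936.
CI: 0.43902 ± 0.09936 = (0.340, 0.538).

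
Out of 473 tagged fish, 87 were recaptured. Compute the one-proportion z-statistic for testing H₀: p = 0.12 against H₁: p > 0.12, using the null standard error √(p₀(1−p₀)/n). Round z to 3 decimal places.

z = 4.279

p̂ = 87/473 = 0.18393.
SE₀ = √(0.12·0.88/473) = 0.014942.
z = (p̂ − p₀)/SE = (0.18393 − 0.12)/0.014942 = 4.279.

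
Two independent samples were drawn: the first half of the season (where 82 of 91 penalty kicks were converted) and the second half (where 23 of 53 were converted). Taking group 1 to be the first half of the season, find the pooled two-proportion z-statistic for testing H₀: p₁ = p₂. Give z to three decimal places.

z = 6.084

Sample proportions: p̂₁ = 82/91 = 0.90110 and p̂₂ = 23/53 = 0.43396.
Pooling: p̂ = 105/144 = 0.72917.
SE = √[p̂(1−p̂)(1/n₁+1/n₂)] = √[0.72917·0.27083·(1/91+1/53)] ≈ 0.076787.
z = (p̂₁ − p̂₂)/SE = (0.90110 − 0.43396)/0.076787 = 0.46714/0.076787 = 6.084.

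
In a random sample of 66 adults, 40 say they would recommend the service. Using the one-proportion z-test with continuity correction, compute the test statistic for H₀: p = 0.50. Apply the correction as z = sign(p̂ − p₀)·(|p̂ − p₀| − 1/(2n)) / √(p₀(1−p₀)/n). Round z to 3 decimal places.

With x = 40 successes in n = 66, p̂ = 0.60606. p̂ − p₀ = 0.106061.
1/(2n) = 0.007576.
Corrected numerator: |0.106061| − 0.007576 = 0.098485.
Null standard error: √(0.50·0.50/66) = √0.003787879 = 0.061546.
z = +0.098485/0.061546 = 1.600.

z = 1.600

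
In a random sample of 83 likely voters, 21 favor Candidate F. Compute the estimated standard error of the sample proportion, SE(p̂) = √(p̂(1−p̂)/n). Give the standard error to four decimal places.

SE = 0.0477

Sample proportion p̂ = 21/83 = 0.25301.
p̂(1−p̂) = 0.25301·0.74699 = 0.188996.
SE = √(0.188996/83) = √0.002277060 = 0.0477.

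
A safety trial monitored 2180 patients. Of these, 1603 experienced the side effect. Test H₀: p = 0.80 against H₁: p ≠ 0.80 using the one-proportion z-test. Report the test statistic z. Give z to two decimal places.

z = -7.55

The sample proportion is 1603/2180 = 0.73532.
Null standard error: √(0.80·0.20/2180) = √0.000073394 = 0.008567.
Test statistic: z = -0.06468/0.008567 = -7.55.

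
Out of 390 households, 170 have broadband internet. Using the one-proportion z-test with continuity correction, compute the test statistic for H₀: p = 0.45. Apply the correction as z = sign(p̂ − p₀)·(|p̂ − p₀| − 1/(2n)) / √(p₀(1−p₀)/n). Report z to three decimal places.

z = -0.509

p̂ = 170/390 = 0.43590. p̂ − p₀ = -0.014103.
Continuity correction 1/(2n) = 1/780 = 0.001282.
Corrected numerator: |-0.014103| − 0.001282 = 0.012821.
Under H₀, SE = √(p₀(1−p₀)/n) = √(0.45·0.55/390) = √0.000634615 = 0.025192.
z = −0.012821/0.025192 = -0.509.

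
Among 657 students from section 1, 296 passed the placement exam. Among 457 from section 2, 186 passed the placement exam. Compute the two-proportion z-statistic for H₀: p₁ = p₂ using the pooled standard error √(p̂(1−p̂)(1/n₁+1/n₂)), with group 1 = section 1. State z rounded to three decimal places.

Sample proportions: p̂₁ = 296/657 = 0.45053 and p̂₂ = 186/457 = 0.40700.
Pooling: p̂ = 482/1114 = 0.43268.
SE = √[p̂(1−p̂)(1/n₁+1/n₂)] = √[0.43268·0.56732·(1/657+1/457)] ≈ 0.030179.
z = 0.04353/0.030179 = 1.442.

z = 1.442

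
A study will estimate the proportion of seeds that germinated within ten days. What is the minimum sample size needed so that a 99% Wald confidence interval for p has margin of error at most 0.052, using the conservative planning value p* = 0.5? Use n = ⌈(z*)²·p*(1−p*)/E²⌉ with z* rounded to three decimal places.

The 99% critical value is z* = 2.576.
p*(1−p*) = 0.2500.
(z*)²·p*(1−p*)/E² = 6.635776·0.2500/0.002704 = 613.515.
⌈613.515⌉ = 614.

n = 614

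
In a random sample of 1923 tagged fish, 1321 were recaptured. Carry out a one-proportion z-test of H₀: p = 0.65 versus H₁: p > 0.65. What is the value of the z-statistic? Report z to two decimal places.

With x = 1321 successes in n = 1923, p̂ = 0.68695.
Null standard error: √(0.65·0.35/1923) = √0.000118305 = 0.010877.
z = (p̂ − p₀)/SE = (0.68695 − 0.65)/0.010877 = 3.40.

z = 3.40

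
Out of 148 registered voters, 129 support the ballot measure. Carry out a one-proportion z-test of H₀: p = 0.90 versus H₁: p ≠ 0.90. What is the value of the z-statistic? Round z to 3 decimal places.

p̂ = 129/148 = 0.87162.
SE₀ = √(0.90·0.10/148) = 0.024660.
Test statistic: z = -0.02838/0.024660 = -1.151.

z = -1.151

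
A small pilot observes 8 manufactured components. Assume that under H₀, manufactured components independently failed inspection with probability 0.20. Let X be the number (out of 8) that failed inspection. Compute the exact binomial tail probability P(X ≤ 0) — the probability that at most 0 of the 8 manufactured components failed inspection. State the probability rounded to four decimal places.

P = 0.1678

X ~ Binomial(n=8, p=0.20).
P(X ≤ 0) = C(8,0)·0.20^0·0.80^8.
= 0.167772 = 0.1678.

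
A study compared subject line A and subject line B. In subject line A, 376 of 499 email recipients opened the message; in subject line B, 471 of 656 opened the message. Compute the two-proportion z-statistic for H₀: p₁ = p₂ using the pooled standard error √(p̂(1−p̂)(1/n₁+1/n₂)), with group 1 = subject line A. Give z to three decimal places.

z = 1.352

p̂₁ = 376/499 = 0.75351, p̂₂ = 471/656 = 0.71799.
Pooling: p̂ = 847/1155 = 0.73333.
SE = √[p̂(1−p̂)(1/n₁+1/n₂)] = √[0.73333·0.26667·(1/499+1/656)] ≈ 0.026268.
z = 0.03552/0.026268 = 1.352.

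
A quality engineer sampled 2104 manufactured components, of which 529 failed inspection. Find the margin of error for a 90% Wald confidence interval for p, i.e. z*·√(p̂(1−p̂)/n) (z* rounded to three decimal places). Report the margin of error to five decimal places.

ME = 0.01556

Sample proportion p̂ = 529/2104 = 0.25143.
Standard error of p̂: √(0.188211/2104) = √0.000089454 = 0.009458.
z* = 1.645 at the 90% level.
So ME = 0.01556.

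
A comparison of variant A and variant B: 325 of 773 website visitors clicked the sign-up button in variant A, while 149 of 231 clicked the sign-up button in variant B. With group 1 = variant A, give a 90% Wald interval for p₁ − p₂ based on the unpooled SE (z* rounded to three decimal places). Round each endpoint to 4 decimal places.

p̂₁ = 325/773 = 0.42044, p̂₂ = 149/231 = 0.64502; p̂₁ − p̂₂ = -0.22458.
Unpooled SE = √(p̂₁(1−p̂₁)/n₁ + p̂₂(1−p̂₂)/n₂) = √(0.000315227 + 0.000991207) = 0.036145.
For 90% confidence, z* = 1.645. Margin of error = 0.05946.
So the interval runs from -0.2840 to -0.1651.

(-0.2840, -0.1651)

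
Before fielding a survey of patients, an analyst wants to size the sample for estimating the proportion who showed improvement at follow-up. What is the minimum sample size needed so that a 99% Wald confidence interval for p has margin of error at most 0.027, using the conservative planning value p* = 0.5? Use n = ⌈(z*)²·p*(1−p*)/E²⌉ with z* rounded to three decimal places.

The 99% critical value is z* = 2.576.
p*(1−p*) = 0.50·0.50 = 0.2500.
(z*)²·p*(1−p*)/E² = 6.635776·0.2500/0.000729 = 2275.643.
Rounding up, n = 2276.

n = 2276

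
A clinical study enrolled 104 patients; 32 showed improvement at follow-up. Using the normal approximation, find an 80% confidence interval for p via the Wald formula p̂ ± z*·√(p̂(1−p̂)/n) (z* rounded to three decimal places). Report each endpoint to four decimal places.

p̂ = 32/104 = 0.30769.
SE = √(p̂(1−p̂)/n) = √(0.213018/104) = 0.045258.
For 80% confidence, z* = 1.282.
Margin of error: 1.282 × 0.045258 = 0.05802.
CI: 0.30769 ± 0.05802 = (0.2497, 0.3657).

(0.2497, 0.3657)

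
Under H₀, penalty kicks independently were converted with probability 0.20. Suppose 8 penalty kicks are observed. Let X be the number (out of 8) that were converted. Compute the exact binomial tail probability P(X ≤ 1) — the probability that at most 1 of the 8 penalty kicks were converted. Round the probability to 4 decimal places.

P = 0.5033

X ~ Binomial(n=8, p=0.20).
P(X ≤ 1) = C(8,0)·0.20^0·0.80^8 + C(8,1)·0.20^1·0.80^7.
= 0.167772 + 0.335544 = 0.5033.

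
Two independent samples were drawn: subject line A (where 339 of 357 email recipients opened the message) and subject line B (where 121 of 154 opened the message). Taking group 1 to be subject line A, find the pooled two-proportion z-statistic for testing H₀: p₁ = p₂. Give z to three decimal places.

Sample proportions: p̂₁ = 339/357 = 0.94958 and p̂₂ = 121/154 = 0.78571.
Pooling: p̂ = 460/511 = 0.90020.
Pooled SE = √[0.0898434·0.00929463] ≈ 0.028897.
z = (p̂₁ − p̂₂)/SE = (0.94958 − 0.78571)/0.028897 = 0.16387/0.028897 = 5.671.

z = 5.671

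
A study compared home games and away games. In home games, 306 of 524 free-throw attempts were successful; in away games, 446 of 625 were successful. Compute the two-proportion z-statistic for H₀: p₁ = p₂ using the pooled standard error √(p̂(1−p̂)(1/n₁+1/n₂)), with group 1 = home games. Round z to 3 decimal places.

z = -4.602

Sample proportions: p̂₁ = 306/524 = 0.58397 and p̂₂ = 446/625 = 0.71360.
Pooling: p̂ = 752/1149 = 0.65448.
SE = √[p̂(1−p̂)(1/n₁+1/n₂)] = √[0.65448·0.34552·(1/524+1/625)] ≈ 0.028167.
z = (p̂₁ − p̂₂)/SE = (0.58397 − 0.71360)/0.028167 = -0.12963/0.028167 = -4.602.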